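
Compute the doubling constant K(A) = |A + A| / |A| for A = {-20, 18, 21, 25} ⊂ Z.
K = |A + A| / |A| = 10/4 = 5/2

Enumerate A + A = {a + b : a, b ∈ A}. With |A| = 4, there are |A|^2 = 16 ordered sum pairs; collecting distinct values, A + A = {-40, -2, 1, 5, 36, 39, 42, 43, 46, 50}, so |A + A| = 10. Thus K = 10/4 = 5/2. For comparison, the minimum possible |A + A| over all 4-element sets is 2·4 − 1 = 7 (so min K = 7/4), attained only by arithmetic progressions.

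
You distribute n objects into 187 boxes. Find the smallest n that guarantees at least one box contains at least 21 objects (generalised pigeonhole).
n = (21 − 1)·187 + 1 = 3741

By the generalised pigeonhole principle, to guarantee some box contains ≥ r objects we need more than (r − 1) · k objects total. Threshold: n = (r − 1) · k + 1. With r = 21 and k = 187: n = 20 · 187 + 1 = 3740 + 1 = 3741. For n = 3740 = 20 · 187, we can put exactly 20 objects in every box, avoiding 21 in any single one — so 3741 is tight.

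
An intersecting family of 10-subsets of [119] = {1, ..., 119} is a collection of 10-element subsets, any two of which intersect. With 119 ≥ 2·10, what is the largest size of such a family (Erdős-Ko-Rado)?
max |F| = C(118, 9) = 8940826085620

Erdős-Ko-Rado (1961): when n ≥ 2k, max |F| = C(n−1, k−1). The bound is attained by the star {A : i ∈ A} for any fixed i ∈ [n]. Here C(119−1, 10−1) = C(118, 9) = 8940826085620.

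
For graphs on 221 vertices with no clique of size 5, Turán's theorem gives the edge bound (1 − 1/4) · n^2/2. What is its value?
Turán density bound = (3/4) · 221^2/2 = 146523/8 ≈ 18315.375

Turán's theorem: ex(n, K_{r+1}) is achieved by the complete r-partite Turán graph T(n, r) with parts as balanced as possible, and is at most (1 − 1/r) · n^2/2. For r = 4, n = 221: the density bound is (3/4) · 48841/2 = 146523/8 ≈ 18315.375. The integer-valued extremum is e(T(221, 4)) = 18315, which is strictly less than the density bound 146523/8 since 4 ∤ 221 (the parts of T(221, 4) cannot all be equal).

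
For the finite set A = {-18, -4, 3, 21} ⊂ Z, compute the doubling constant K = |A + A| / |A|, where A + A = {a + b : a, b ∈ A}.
K = |A + A| / |A| = 10/4 = 5/2

Enumerate A + A = {a + b : a, b ∈ A}. With |A| = 4, there are |A|^2 = 16 ordered sum pairs; collecting distinct values, A + A = {-36, -22, -15, -8, -1, 3, 6, 17, 24, 42}, so |A + A| = 10. Thus K = 10/4 = 5/2. For comparison, the minimum possible |A + A| over all 4-element sets is 2·4 − 1 = 7 (so min K = 7/4), attained only by arithmetic progressions.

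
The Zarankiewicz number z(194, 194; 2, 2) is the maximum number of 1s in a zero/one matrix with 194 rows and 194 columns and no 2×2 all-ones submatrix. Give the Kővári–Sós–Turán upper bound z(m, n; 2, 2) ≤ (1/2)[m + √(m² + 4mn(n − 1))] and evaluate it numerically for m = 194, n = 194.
z(194, 194; 2, 2) ≤ (1/2)[194 + √(194² + 4·194·194·193)] = (1/2)[194 + √29092628] = 2793.8791

Kővári–Sós–Turán: let r_1, ..., r_194 be the row sums and z = Σ r_i the total number of 1s. Each pair of columns can share at most one row with both entries 1 (else a 2×2 all-ones block appears), so Σ_i C(r_i, 2) ≤ C(194, 2) = 18721. By convexity Σ_i C(r_i, 2) ≥ 194·C(z/194, 2) = z(z − 194)/(2·194), giving z² − 194z − 194·194·193 ≤ 0 and hence z ≤ (1/2)[194 + √(37636 + 4·7263748)] = (1/2)[194 + √29092628] ≈ (1/2)(194 + 5393.7582) = 2793.8791.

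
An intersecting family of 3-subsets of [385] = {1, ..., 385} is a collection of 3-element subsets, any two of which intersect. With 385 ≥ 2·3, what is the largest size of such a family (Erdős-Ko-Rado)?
max |F| = C(384, 2) = 73536

Erdős-Ko-Rado (1961): when n ≥ 2k, max |F| = C(n−1, k−1). The bound is attained by the star {A : i ∈ A} for any fixed i ∈ [n]. Here C(385−1, 3−1) = C(384, 2) = 73536.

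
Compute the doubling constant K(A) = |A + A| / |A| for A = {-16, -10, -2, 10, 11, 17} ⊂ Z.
K = |A + A| / |A| = 20/6 = 10/3

Enumerate A + A = {a + b : a, b ∈ A}. With |A| = 6, there are |A|^2 = 36 ordered sum pairs; collecting distinct values, A + A = {-32, -26, -20, -18, -12, -6, -5, -4, 0, 1, 7, 8, 9, 15, 20, 21, 22, 27, 28, 34}, so |A + A| = 20. Thus K = 20/6 = 10/3. For comparison, the minimum possible |A + A| over all 6-element sets is 2·6 − 1 = 11 (so min K = 11/6), attained only by arithmetic progressions.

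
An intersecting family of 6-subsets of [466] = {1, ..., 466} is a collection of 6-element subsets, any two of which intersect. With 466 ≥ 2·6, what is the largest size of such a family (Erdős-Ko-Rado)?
max |F| = C(465, 5) = 177301977468

Erdős-Ko-Rado (1961): when n ≥ 2k, max |F| = C(n−1, k−1). The bound is attained by the star {A : i ∈ A} for any fixed i ∈ [n]. Here C(466−1, 6−1) = C(465, 5) = 177301977468.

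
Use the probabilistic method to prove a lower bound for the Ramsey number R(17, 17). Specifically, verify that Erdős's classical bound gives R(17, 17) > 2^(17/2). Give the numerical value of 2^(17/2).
2^(17/2) = 362.0387; so R(17, 17) > 362.0387

Colour each edge of K_n uniformly at random with red/blue. The expected number of monochromatic K_17 is C(n, 17) · 2 · 2^(−C(17,2)). If C(n, 17) · 2^(1 − C(17,2)) < 1, then with positive probability no monochromatic K_17 exists, so R(17, 17) > n. The standard estimate C(n, 17) ≤ n^17/17! shows this inequality holds whenever n ≤ 2^(17/2) (since 17! · 2^(C(17,2) − 1) > 2^(17^2/2) ≥ n^17). Hence R(17, 17) > 2^(17/2) = 362.0387.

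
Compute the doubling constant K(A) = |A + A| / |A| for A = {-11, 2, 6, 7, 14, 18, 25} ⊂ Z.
K = |A + A| / |A| = 25/7

Enumerate A + A = {a + b : a, b ∈ A}. With |A| = 7, there are |A|^2 = 49 ordered sum pairs; collecting distinct values, A + A = {-22, -9, -5, -4, 3, 4, 7, 8, 9, 12, 13, 14, 16, 20, 21, 24, 25, 27, 28, 31, 32, 36, 39, 43, 50}, so |A + A| = 25. Thus K = 25/7. For comparison, the minimum possible |A + A| over all 7-element sets is 2·7 − 1 = 13 (so min K = 13/7), attained only by arithmetic progressions.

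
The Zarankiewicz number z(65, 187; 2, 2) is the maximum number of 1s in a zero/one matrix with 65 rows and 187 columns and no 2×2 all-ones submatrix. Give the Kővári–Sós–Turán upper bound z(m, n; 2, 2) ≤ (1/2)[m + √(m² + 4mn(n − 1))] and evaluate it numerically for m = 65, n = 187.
z(65, 187; 2, 2) ≤ (1/2)[65 + √(65² + 4·65·187·186)] = (1/2)[65 + √9047545] = 1536.4569

Kővári–Sós–Turán: let r_1, ..., r_65 be the row sums and z = Σ r_i the total number of 1s. Each pair of columns can share at most one row with both entries 1 (else a 2×2 all-ones block appears), so Σ_i C(r_i, 2) ≤ C(187, 2) = 17391. By convexity Σ_i C(r_i, 2) ≥ 65·C(z/65, 2) = z(z − 65)/(2·65), giving z² − 65z − 65·187·186 ≤ 0 and hence z ≤ (1/2)[65 + √(4225 + 4·2260830)] = (1/2)[65 + √9047545] ≈ (1/2)(65 + 3007.9137) = 1536.4569.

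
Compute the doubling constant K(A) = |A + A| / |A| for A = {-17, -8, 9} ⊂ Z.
K = |A + A| / |A| = 6/3 = 2

Enumerate A + A = {a + b : a, b ∈ A}. With |A| = 3, there are |A|^2 = 9 ordered sum pairs; collecting distinct values, A + A = {-34, -25, -16, -8, 1, 18}, so |A + A| = 6. Thus K = 6/3 = 2. For comparison, the minimum possible |A + A| over all 3-element sets is 2·3 − 1 = 5 (so min K = 5/3), attained only by arithmetic progressions.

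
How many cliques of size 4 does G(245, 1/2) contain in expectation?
E[# K_4] = C(245, 4) · (1/2)^C(4, 2) = 146475945 / 2^6 = 2288686.640625

For each 4-subset S of vertices (there are C(245, 4) = 146475945 such S), let X_S = 1 if S induces a K_4 (all C(4, 2) = 6 edges present). Then P(X_S = 1) = (1/2)^6 = 1/64. By linearity of expectation, E[# K_4] = C(245, 4) · (1/2)^6 = 146475945 / 64 = 2288686.640625.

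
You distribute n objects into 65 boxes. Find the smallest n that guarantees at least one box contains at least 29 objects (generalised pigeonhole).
n = (29 − 1)·65 + 1 = 1821

By the generalised pigeonhole principle, to guarantee some box contains ≥ r objects we need more than (r − 1) · k objects total. Threshold: n = (r − 1) · k + 1. With r = 29 and k = 65: n = 28 · 65 + 1 = 1820 + 1 = 1821. For n = 1820 = 28 · 65, we can put exactly 28 objects in every box, avoiding 29 in any single one — so 1821 is tight.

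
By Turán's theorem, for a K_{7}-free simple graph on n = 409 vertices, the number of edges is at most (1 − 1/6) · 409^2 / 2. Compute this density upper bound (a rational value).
Turán density bound = (5/6) · 409^2/2 = 836405/12 ≈ 69700.4167

Turán's theorem: ex(n, K_{r+1}) is achieved by the complete r-partite Turán graph T(n, r) with parts as balanced as possible, and is at most (1 − 1/r) · n^2/2. For r = 6, n = 409: the density bound is (5/6) · 167281/2 = 836405/12 ≈ 69700.4167. The integer-valued extremum is e(T(409, 6)) = 69700, which is strictly less than the density bound 836405/12 since 6 ∤ 409 (the parts of T(409, 6) cannot all be equal).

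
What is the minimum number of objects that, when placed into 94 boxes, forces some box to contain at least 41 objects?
n = (41 − 1)·94 + 1 = 3761

By the generalised pigeonhole principle, to guarantee some box contains ≥ r objects we need more than (r − 1) · k objects total. Threshold: n = (r − 1) · k + 1. With r = 41 and k = 94: n = 40 · 94 + 1 = 3760 + 1 = 3761. For n = 3760 = 40 · 94, we can put exactly 40 objects in every box, avoiding 41 in any single one — so 3761 is tight.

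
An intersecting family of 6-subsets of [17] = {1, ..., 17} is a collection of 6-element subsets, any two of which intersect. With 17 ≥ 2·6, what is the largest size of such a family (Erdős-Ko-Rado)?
max |F| = C(16, 5) = 4368

The Erdős-Ko-Rado theorem states: for n ≥ 2k, an intersecting family of k-subsets of an n-element set has size at most C(n − 1, k − 1), with equality for 'star' families {A ⊆ [n] : |A| = k, i ∈ A} (fix an element i). For n = 17, k = 6: C(16, 5) = 4368.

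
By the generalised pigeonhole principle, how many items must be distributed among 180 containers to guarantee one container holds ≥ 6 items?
n = (6 − 1)·180 + 1 = 901

By the generalised pigeonhole principle, to guarantee some box contains ≥ r objects we need more than (r − 1) · k objects total. Threshold: n = (r − 1) · k + 1. With r = 6 and k = 180: n = 5 · 180 + 1 = 900 + 1 = 901. For n = 900 = 5 · 180, we can put exactly 5 objects in every box, avoiding 6 in any single one — so 901 is tight.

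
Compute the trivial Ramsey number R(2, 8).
R(2, 8) = 8

R(2, k) = k for all k ≥ 2: in a 2-colouring of K_k, either some edge is red (a red K_2) or all edges are blue (a blue K_k). And K_{7} coloured all-blue has no blue K_8, so R(2, 8) > 7. Hence R(2, 8) = 8.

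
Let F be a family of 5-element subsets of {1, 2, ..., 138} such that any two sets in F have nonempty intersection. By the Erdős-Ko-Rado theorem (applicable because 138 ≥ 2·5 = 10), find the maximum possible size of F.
max |F| = C(137, 4) = 14043870

Erdős-Ko-Rado (1961): when n ≥ 2k, max |F| = C(n−1, k−1). The bound is attained by the star {A : i ∈ A} for any fixed i ∈ [n]. Here C(138−1, 5−1) = C(137, 4) = 14043870.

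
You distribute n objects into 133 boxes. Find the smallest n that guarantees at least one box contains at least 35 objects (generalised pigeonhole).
n = (35 − 1)·133 + 1 = 4523

By the generalised pigeonhole principle, to guarantee some box contains ≥ r objects we need more than (r − 1) · k objects total. Threshold: n = (r − 1) · k + 1. With r = 35 and k = 133: n = 34 · 133 + 1 = 4522 + 1 = 4523. For n = 4522 = 34 · 133, we can put exactly 34 objects in every box, avoiding 35 in any single one — so 4523 is tight.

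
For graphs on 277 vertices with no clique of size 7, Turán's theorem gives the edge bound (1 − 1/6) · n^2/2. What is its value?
Turán density bound = (5/6) · 277^2/2 = 383645/12 ≈ 31970.4167

Turán's theorem: ex(n, K_{r+1}) is achieved by the complete r-partite Turán graph T(n, r) with parts as balanced as possible, and is at most (1 − 1/r) · n^2/2. For r = 6, n = 277: the density bound is (5/6) · 76729/2 = 383645/12 ≈ 31970.4167. The integer-valued extremum is e(T(277, 6)) = 31970, which is strictly less than the density bound 383645/12 since 6 ∤ 277 (the parts of T(277, 6) cannot all be equal).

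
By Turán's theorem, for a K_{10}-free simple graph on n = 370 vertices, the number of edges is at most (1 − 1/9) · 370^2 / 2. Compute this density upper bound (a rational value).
Turán density bound = (8/9) · 370^2/2 = 547600/9 ≈ 60844.4444

Turán's theorem: ex(n, K_{r+1}) is achieved by the complete r-partite Turán graph T(n, r) with parts as balanced as possible, and is at most (1 − 1/r) · n^2/2. For r = 9, n = 370: the density bound is (8/9) · 136900/2 = 547600/9 ≈ 60844.4444. The integer-valued extremum is e(T(370, 9)) = 60844, which is strictly less than the density bound 547600/9 since 9 ∤ 370 (the parts of T(370, 9) cannot all be equal).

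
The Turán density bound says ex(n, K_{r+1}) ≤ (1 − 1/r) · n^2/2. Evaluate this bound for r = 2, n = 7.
Turán density bound = (1/2) · 7^2/2 = 49/4 ≈ 12.25

Turán's theorem: ex(n, K_{r+1}) is achieved by the complete r-partite Turán graph T(n, r) with parts as balanced as possible, and is at most (1 − 1/r) · n^2/2. For r = 2, n = 7: the density bound is (1/2) · 49/2 = 49/4 ≈ 12.25. The integer-valued extremum is e(T(7, 2)) = 12, which is strictly less than the density bound 49/4 since 2 ∤ 7 (the parts of T(7, 2) cannot all be equal).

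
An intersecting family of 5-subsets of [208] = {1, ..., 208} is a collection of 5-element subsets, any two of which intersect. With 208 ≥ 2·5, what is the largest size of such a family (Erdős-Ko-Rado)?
max |F| = C(207, 4) = 74303685

Erdős-Ko-Rado (1961): when n ≥ 2k, max |F| = C(n−1, k−1). The bound is attained by the star {A : i ∈ A} for any fixed i ∈ [n]. Here C(208−1, 5−1) = C(207, 4) = 74303685.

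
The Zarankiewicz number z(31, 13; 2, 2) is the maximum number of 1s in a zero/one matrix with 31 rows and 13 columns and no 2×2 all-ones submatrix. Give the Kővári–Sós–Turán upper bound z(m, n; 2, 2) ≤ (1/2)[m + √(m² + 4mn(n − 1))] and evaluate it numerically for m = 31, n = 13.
z(31, 13; 2, 2) ≤ (1/2)[31 + √(31² + 4·31·13·12)] = (1/2)[31 + √20305] = 86.7478

Kővári–Sós–Turán: let r_1, ..., r_31 be the row sums and z = Σ r_i the total number of 1s. Each pair of columns can share at most one row with both entries 1 (else a 2×2 all-ones block appears), so Σ_i C(r_i, 2) ≤ C(13, 2) = 78. By convexity Σ_i C(r_i, 2) ≥ 31·C(z/31, 2) = z(z − 31)/(2·31), giving z² − 31z − 31·13·12 ≤ 0 and hence z ≤ (1/2)[31 + √(961 + 4·4836)] = (1/2)[31 + √20305] ≈ (1/2)(31 + 142.4956) = 86.7478.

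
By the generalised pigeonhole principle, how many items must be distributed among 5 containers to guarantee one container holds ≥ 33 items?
n = (33 − 1)·5 + 1 = 161

By the generalised pigeonhole principle, to guarantee some box contains ≥ r objects we need more than (r − 1) · k objects total. Threshold: n = (r − 1) · k + 1. With r = 33 and k = 5: n = 32 · 5 + 1 = 160 + 1 = 161. For n = 160 = 32 · 5, we can put exactly 32 objects in every box, avoiding 33 in any single one — so 161 is tight.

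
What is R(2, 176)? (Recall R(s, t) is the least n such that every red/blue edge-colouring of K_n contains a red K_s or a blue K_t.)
R(2, 176) = 176

R(2, k) = k for all k ≥ 2: in a 2-colouring of K_k, either some edge is red (a red K_2) or all edges are blue (a blue K_k). And K_{175} coloured all-blue has no blue K_176, so R(2, 176) > 175. Hence R(2, 176) = 176.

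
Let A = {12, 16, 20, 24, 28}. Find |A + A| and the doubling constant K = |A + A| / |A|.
K = |A + A| / |A| = 9/5

Enumerate A + A = {a + b : a, b ∈ A}. With |A| = 5, there are |A|^2 = 25 ordered sum pairs; collecting distinct values, A + A = {24, 28, 32, 36, 40, 44, 48, 52, 56}, so |A + A| = 9. Thus K = 9/5. Here |A + A| = 2|A| − 1 = 9, the minimum possible — so K = 9/5 is minimal, which holds iff A is an arithmetic progression.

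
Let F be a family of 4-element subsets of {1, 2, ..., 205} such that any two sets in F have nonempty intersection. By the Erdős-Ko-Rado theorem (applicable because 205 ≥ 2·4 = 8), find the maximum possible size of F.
max |F| = C(204, 3) = 1394204

Erdős-Ko-Rado (1961): when n ≥ 2k, max |F| = C(n−1, k−1). The bound is attained by the star {A : i ∈ A} for any fixed i ∈ [n]. Here C(205−1, 4−1) = C(204, 3) = 1394204.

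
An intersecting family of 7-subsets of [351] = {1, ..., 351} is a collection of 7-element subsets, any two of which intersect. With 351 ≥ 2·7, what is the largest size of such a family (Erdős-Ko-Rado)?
max |F| = C(350, 6) = 2445484347775

Erdős-Ko-Rado (1961): when n ≥ 2k, max |F| = C(n−1, k−1). The bound is attained by the star {A : i ∈ A} for any fixed i ∈ [n]. Here C(351−1, 7−1) = C(350, 6) = 2445484347775.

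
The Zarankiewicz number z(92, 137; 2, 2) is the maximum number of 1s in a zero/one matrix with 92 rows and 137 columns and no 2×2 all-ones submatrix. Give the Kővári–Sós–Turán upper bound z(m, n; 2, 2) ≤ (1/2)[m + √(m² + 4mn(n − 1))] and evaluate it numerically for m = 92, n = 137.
z(92, 137; 2, 2) ≤ (1/2)[92 + √(92² + 4·92·137·136)] = (1/2)[92 + √6865040] = 1356.0611

Kővári–Sós–Turán: let r_1, ..., r_92 be the row sums and z = Σ r_i the total number of 1s. Each pair of columns can share at most one row with both entries 1 (else a 2×2 all-ones block appears), so Σ_i C(r_i, 2) ≤ C(137, 2) = 9316. By convexity Σ_i C(r_i, 2) ≥ 92·C(z/92, 2) = z(z − 92)/(2·92), giving z² − 92z − 92·137·136 ≤ 0 and hence z ≤ (1/2)[92 + √(8464 + 4·1714144)] = (1/2)[92 + √6865040] ≈ (1/2)(92 + 2620.1221) = 1356.0611.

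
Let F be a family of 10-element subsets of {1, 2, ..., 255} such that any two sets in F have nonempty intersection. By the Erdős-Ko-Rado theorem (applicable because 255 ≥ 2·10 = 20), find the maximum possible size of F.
max |F| = C(254, 9) = 10507237867962550

Erdős-Ko-Rado (1961): when n ≥ 2k, max |F| = C(n−1, k−1). The bound is attained by the star {A : i ∈ A} for any fixed i ∈ [n]. Here C(255−1, 10−1) = C(254, 9) = 10507237867962550.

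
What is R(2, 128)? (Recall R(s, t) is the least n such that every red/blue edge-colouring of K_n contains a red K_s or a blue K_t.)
R(2, 128) = 128

R(2, k) = k for all k ≥ 2: in a 2-colouring of K_k, either some edge is red (a red K_2) or all edges are blue (a blue K_k). And K_{127} coloured all-blue has no blue K_128, so R(2, 128) > 127. Hence R(2, 128) = 128.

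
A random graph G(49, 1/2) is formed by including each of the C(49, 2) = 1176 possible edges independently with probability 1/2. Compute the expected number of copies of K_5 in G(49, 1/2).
E[# K_5] = C(49, 5) · (1/2)^C(5, 2) = 1906884 / 2^10 = 476721/256 ≈ 1862.191406

For each 5-subset S of vertices (there are C(49, 5) = 1906884 such S), let X_S = 1 if S induces a K_5 (all C(5, 2) = 10 edges present). Then P(X_S = 1) = (1/2)^10 = 1/1024. By linearity of expectation, E[# K_5] = C(49, 5) · (1/2)^10 = 1906884 / 1024 = 476721/256 ≈ 1862.191406.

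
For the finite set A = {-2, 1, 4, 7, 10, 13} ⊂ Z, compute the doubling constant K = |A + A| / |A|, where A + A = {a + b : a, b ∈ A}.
K = |A + A| / |A| = 11/6

Enumerate A + A = {a + b : a, b ∈ A}. With |A| = 6, there are |A|^2 = 36 ordered sum pairs; collecting distinct values, A + A = {-4, -1, 2, 5, 8, 11, 14, 17, 20, 23, 26}, so |A + A| = 11. Thus K = 11/6. Here |A + A| = 2|A| − 1 = 11, the minimum possible — so K = 11/6 is minimal, which holds iff A is an arithmetic progression.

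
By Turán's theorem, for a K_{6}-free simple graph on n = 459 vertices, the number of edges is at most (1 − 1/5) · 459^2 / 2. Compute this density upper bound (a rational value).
Turán density bound = (4/5) · 459^2/2 = 421362/5 ≈ 84272.4

Turán's theorem: ex(n, K_{r+1}) is achieved by the complete r-partite Turán graph T(n, r) with parts as balanced as possible, and is at most (1 − 1/r) · n^2/2. For r = 5, n = 459: the density bound is (4/5) · 210681/2 = 421362/5 ≈ 84272.4. The integer-valued extremum is e(T(459, 5)) = 84272, which is strictly less than the density bound 421362/5 since 5 ∤ 459 (the parts of T(459, 5) cannot all be equal).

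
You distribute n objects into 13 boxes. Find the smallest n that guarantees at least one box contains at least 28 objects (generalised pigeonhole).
n = (28 − 1)·13 + 1 = 352

By the generalised pigeonhole principle, to guarantee some box contains ≥ r objects we need more than (r − 1) · k objects total. Threshold: n = (r − 1) · k + 1. With r = 28 and k = 13: n = 27 · 13 + 1 = 351 + 1 = 352. For n = 351 = 27 · 13, we can put exactly 27 objects in every box, avoiding 28 in any single one — so 352 is tight.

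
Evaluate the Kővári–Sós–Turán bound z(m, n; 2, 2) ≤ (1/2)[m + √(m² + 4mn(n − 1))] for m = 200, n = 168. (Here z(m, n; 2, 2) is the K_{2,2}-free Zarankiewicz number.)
z(200, 168; 2, 2) ≤ (1/2)[200 + √(200² + 4·200·168·167)] = (1/2)[200 + √22484800] = 2470.907

Kővári–Sós–Turán: let r_1, ..., r_200 be the row sums and z = Σ r_i the total number of 1s. Each pair of columns can share at most one row with both entries 1 (else a 2×2 all-ones block appears), so Σ_i C(r_i, 2) ≤ C(168, 2) = 14028. By convexity Σ_i C(r_i, 2) ≥ 200·C(z/200, 2) = z(z − 200)/(2·200), giving z² − 200z − 200·168·167 ≤ 0 and hence z ≤ (1/2)[200 + √(40000 + 4·5611200)] = (1/2)[200 + √22484800] ≈ (1/2)(200 + 4741.814) = 2470.907.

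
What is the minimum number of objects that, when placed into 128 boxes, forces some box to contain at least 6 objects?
n = (6 − 1)·128 + 1 = 641

By the generalised pigeonhole principle, to guarantee some box contains ≥ r objects we need more than (r − 1) · k objects total. Threshold: n = (r − 1) · k + 1. With r = 6 and k = 128: n = 5 · 128 + 1 = 640 + 1 = 641. For n = 640 = 5 · 128, we can put exactly 5 objects in every box, avoiding 6 in any single one — so 641 is tight.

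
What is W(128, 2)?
W(128, 2) = 128 + 1 = 129

A 2-term AP is any pair of integers, so a monochromatic 2-AP exists iff some colour is used at least twice. With 128 colours, the colouring i ↦ i on {1, ..., 128} uses each colour once, avoiding any monochromatic pair, so W(128, 2) > 128. For {1, ..., 129}, pigeonhole forces two integers of the same colour, which form a monochromatic 2-AP. Hence W(128, 2) = 129.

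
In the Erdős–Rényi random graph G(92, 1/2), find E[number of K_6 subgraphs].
E[# K_6] = C(92, 6) · (1/2)^C(6, 2) = 713068356 / 2^15 = 178267089/8192 ≈ 21761.119263

For each 6-subset S of vertices (there are C(92, 6) = 713068356 such S), let X_S = 1 if S induces a K_6 (all C(6, 2) = 15 edges present). Then P(X_S = 1) = (1/2)^15 = 1/32768. By linearity of expectation, E[# K_6] = C(92, 6) · (1/2)^15 = 713068356 / 32768 = 178267089/8192 ≈ 21761.119263.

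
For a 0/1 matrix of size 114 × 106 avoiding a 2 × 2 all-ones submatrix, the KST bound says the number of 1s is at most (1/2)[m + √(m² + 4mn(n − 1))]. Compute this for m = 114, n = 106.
z(114, 106; 2, 2) ≤ (1/2)[114 + √(114² + 4·114·106·105)] = (1/2)[114 + √5088276] = 1184.8604

Kővári–Sós–Turán: let r_1, ..., r_114 be the row sums and z = Σ r_i the total number of 1s. Each pair of columns can share at most one row with both entries 1 (else a 2×2 all-ones block appears), so Σ_i C(r_i, 2) ≤ C(106, 2) = 5565. By convexity Σ_i C(r_i, 2) ≥ 114·C(z/114, 2) = z(z − 114)/(2·114), giving z² − 114z − 114·106·105 ≤ 0 and hence z ≤ (1/2)[114 + √(12996 + 4·1268820)] = (1/2)[114 + √5088276] ≈ (1/2)(114 + 2255.7207) = 1184.8604.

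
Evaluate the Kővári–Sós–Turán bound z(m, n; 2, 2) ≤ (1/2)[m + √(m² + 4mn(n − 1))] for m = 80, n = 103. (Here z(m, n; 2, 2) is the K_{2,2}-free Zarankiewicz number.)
z(80, 103; 2, 2) ≤ (1/2)[80 + √(80² + 4·80·103·102)] = (1/2)[80 + √3368320] = 957.6492

Kővári–Sós–Turán: let r_1, ..., r_80 be the row sums and z = Σ r_i the total number of 1s. Each pair of columns can share at most one row with both entries 1 (else a 2×2 all-ones block appears), so Σ_i C(r_i, 2) ≤ C(103, 2) = 5253. By convexity Σ_i C(r_i, 2) ≥ 80·C(z/80, 2) = z(z − 80)/(2·80), giving z² − 80z − 80·103·102 ≤ 0 and hence z ≤ (1/2)[80 + √(6400 + 4·840480)] = (1/2)[80 + √3368320] ≈ (1/2)(80 + 1835.2983) = 957.6492.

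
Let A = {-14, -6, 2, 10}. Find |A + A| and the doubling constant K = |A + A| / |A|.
K = |A + A| / |A| = 7/4

Enumerate A + A = {a + b : a, b ∈ A}. With |A| = 4, there are |A|^2 = 16 ordered sum pairs; collecting distinct values, A + A = {-28, -20, -12, -4, 4, 12, 20}, so |A + A| = 7. Thus K = 7/4. Here |A + A| = 2|A| − 1 = 7, the minimum possible — so K = 7/4 is minimal, which holds iff A is an arithmetic progression.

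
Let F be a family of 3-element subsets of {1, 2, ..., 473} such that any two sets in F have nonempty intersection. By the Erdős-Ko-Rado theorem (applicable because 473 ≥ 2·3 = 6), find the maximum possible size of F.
max |F| = C(472, 2) = 111156

Erdős-Ko-Rado (1961): when n ≥ 2k, max |F| = C(n−1, k−1). The bound is attained by the star {A : i ∈ A} for any fixed i ∈ [n]. Here C(473−1, 3−1) = C(472, 2) = 111156.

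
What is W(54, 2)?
W(54, 2) = 54 + 1 = 55

A 2-term AP is any pair of integers, so a monochromatic 2-AP exists iff some colour is used at least twice. With 54 colours, the colouring i ↦ i on {1, ..., 54} uses each colour once, avoiding any monochromatic pair, so W(54, 2) > 54. For {1, ..., 55}, pigeonhole forces two integers of the same colour, which form a monochromatic 2-AP. Hence W(54, 2) = 55.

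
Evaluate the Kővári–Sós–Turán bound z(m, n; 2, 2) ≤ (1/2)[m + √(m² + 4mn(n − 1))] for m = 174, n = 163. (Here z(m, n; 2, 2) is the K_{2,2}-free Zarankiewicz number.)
z(174, 163; 2, 2) ≤ (1/2)[174 + √(174² + 4·174·163·162)] = (1/2)[174 + √18408852] = 2232.2769

Kővári–Sós–Turán: let r_1, ..., r_174 be the row sums and z = Σ r_i the total number of 1s. Each pair of columns can share at most one row with both entries 1 (else a 2×2 all-ones block appears), so Σ_i C(r_i, 2) ≤ C(163, 2) = 13203. By convexity Σ_i C(r_i, 2) ≥ 174·C(z/174, 2) = z(z − 174)/(2·174), giving z² − 174z − 174·163·162 ≤ 0 and hence z ≤ (1/2)[174 + √(30276 + 4·4594644)] = (1/2)[174 + √18408852] ≈ (1/2)(174 + 4290.5538) = 2232.2769.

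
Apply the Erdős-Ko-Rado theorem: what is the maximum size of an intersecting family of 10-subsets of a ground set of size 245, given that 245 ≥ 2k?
max |F| = C(244, 9) = 7276322244723048

Erdős-Ko-Rado (1961): when n ≥ 2k, max |F| = C(n−1, k−1). The bound is attained by the star {A : i ∈ A} for any fixed i ∈ [n]. Here C(245−1, 10−1) = C(244, 9) = 7276322244723048.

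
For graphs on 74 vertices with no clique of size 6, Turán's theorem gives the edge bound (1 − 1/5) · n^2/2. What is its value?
Turán density bound = (4/5) · 74^2/2 = 10952/5 ≈ 2190.4

Turán's theorem: ex(n, K_{r+1}) is achieved by the complete r-partite Turán graph T(n, r) with parts as balanced as possible, and is at most (1 − 1/r) · n^2/2. For r = 5, n = 74: the density bound is (4/5) · 5476/2 = 10952/5 ≈ 2190.4. The integer-valued extremum is e(T(74, 5)) = 2190, which is strictly less than the density bound 10952/5 since 5 ∤ 74 (the parts of T(74, 5) cannot all be equal).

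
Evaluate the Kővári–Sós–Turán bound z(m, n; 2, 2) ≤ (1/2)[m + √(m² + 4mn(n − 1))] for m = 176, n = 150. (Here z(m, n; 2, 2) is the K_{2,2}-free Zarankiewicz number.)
z(176, 150; 2, 2) ≤ (1/2)[176 + √(176² + 4·176·150·149)] = (1/2)[176 + √15765376] = 2073.2818

Kővári–Sós–Turán: let r_1, ..., r_176 be the row sums and z = Σ r_i the total number of 1s. Each pair of columns can share at most one row with both entries 1 (else a 2×2 all-ones block appears), so Σ_i C(r_i, 2) ≤ C(150, 2) = 11175. By convexity Σ_i C(r_i, 2) ≥ 176·C(z/176, 2) = z(z − 176)/(2·176), giving z² − 176z − 176·150·149 ≤ 0 and hence z ≤ (1/2)[176 + √(30976 + 4·3933600)] = (1/2)[176 + √15765376] ≈ (1/2)(176 + 3970.5637) = 2073.2818.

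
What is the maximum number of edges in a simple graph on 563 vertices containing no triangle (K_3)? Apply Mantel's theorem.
ex(563, K_3) = ⌊563^2/4⌋ = 79242

Mantel (1907): a triangle-free graph on n vertices has at most ⌊n^2/4⌋ edges, with equality for the complete bipartite graph K_{⌊n/2⌋, ⌈n/2⌉}. For n = 563: ⌊563^2/4⌋ = ⌊316969/4⌋ = 79242. The extremal graph is K_{281, 282}, which has 281·282 = 79242 edges.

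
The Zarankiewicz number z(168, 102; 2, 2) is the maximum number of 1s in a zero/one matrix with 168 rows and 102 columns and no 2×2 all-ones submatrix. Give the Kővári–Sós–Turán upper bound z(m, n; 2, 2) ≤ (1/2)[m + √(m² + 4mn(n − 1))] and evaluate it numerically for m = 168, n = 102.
z(168, 102; 2, 2) ≤ (1/2)[168 + √(168² + 4·168·102·101)] = (1/2)[168 + √6951168] = 1402.2534

Kővári–Sós–Turán: let r_1, ..., r_168 be the row sums and z = Σ r_i the total number of 1s. Each pair of columns can share at most one row with both entries 1 (else a 2×2 all-ones block appears), so Σ_i C(r_i, 2) ≤ C(102, 2) = 5151. By convexity Σ_i C(r_i, 2) ≥ 168·C(z/168, 2) = z(z − 168)/(2·168), giving z² − 168z − 168·102·101 ≤ 0 and hence z ≤ (1/2)[168 + √(28224 + 4·1730736)] = (1/2)[168 + √6951168] ≈ (1/2)(168 + 2636.5068) = 1402.2534.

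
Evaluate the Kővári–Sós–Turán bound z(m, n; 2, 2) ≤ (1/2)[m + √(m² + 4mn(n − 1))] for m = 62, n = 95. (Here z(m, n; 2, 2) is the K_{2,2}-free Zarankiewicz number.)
z(62, 95; 2, 2) ≤ (1/2)[62 + √(62² + 4·62·95·94)] = (1/2)[62 + √2218484] = 775.7288

Kővári–Sós–Turán: let r_1, ..., r_62 be the row sums and z = Σ r_i the total number of 1s. Each pair of columns can share at most one row with both entries 1 (else a 2×2 all-ones block appears), so Σ_i C(r_i, 2) ≤ C(95, 2) = 4465. By convexity Σ_i C(r_i, 2) ≥ 62·C(z/62, 2) = z(z − 62)/(2·62), giving z² − 62z − 62·95·94 ≤ 0 and hence z ≤ (1/2)[62 + √(3844 + 4·553660)] = (1/2)[62 + √2218484] ≈ (1/2)(62 + 1489.4576) = 775.7288.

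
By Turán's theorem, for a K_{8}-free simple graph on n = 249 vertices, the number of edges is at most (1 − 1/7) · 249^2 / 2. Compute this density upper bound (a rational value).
Turán density bound = (6/7) · 249^2/2 = 186003/7 ≈ 26571.8571

Turán's theorem: ex(n, K_{r+1}) is achieved by the complete r-partite Turán graph T(n, r) with parts as balanced as possible, and is at most (1 − 1/r) · n^2/2. For r = 7, n = 249: the density bound is (6/7) · 62001/2 = 186003/7 ≈ 26571.8571. The integer-valued extremum is e(T(249, 7)) = 26571, which is strictly less than the density bound 186003/7 since 7 ∤ 249 (the parts of T(249, 7) cannot all be equal).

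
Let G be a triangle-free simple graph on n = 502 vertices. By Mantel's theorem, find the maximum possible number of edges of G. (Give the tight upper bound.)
ex(502, K_3) = ⌊502^2/4⌋ = 63001

Mantel (1907): a triangle-free graph on n vertices has at most ⌊n^2/4⌋ edges, with equality for the complete bipartite graph K_{⌊n/2⌋, ⌈n/2⌉}. For n = 502: ⌊502^2/4⌋ = ⌊252004/4⌋ = 63001. The extremal graph is K_{251, 251}, which has 251·251 = 63001 edges.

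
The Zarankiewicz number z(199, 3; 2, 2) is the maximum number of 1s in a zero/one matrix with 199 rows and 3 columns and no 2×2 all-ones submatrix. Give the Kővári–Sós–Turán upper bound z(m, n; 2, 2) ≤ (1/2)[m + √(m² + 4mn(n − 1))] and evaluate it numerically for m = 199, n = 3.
z(199, 3; 2, 2) ≤ (1/2)[199 + √(199² + 4·199·3·2)] = (1/2)[199 + √44377] = 204.8292

Kővári–Sós–Turán: let r_1, ..., r_199 be the row sums and z = Σ r_i the total number of 1s. Each pair of columns can share at most one row with both entries 1 (else a 2×2 all-ones block appears), so Σ_i C(r_i, 2) ≤ C(3, 2) = 3. By convexity Σ_i C(r_i, 2) ≥ 199·C(z/199, 2) = z(z − 199)/(2·199), giving z² − 199z − 199·3·2 ≤ 0 and hence z ≤ (1/2)[199 + √(39601 + 4·1194)] = (1/2)[199 + √44377] ≈ (1/2)(199 + 210.6585) = 204.8292.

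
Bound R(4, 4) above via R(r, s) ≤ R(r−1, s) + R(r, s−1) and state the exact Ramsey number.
R(4, 4) ≤ R(3, 4) + R(4, 3) = 9 + 9 = 18; exact value R(4, 4) = 18.

The Erdős–Szekeres recurrence R(r, s) ≤ R(r−1, s) + R(r, s−1) applied to (r, s) = (4, 4) gives
  R(4, 4) ≤ R(3, 4) + R(4, 3) = 9 + 9 = 18.
(Recall R(2, k) = k and R is symmetric.) Here the recurrence bound is tight: a matching lower-bound construction on K_{17} shows R(4, 4) > 17, so R(4, 4) = 18 exactly.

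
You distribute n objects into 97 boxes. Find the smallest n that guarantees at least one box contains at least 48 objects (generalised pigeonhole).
n = (48 − 1)·97 + 1 = 4560

By the generalised pigeonhole principle, to guarantee some box contains ≥ r objects we need more than (r − 1) · k objects total. Threshold: n = (r − 1) · k + 1. With r = 48 and k = 97: n = 47 · 97 + 1 = 4559 + 1 = 4560. For n = 4559 = 47 · 97, we can put exactly 47 objects in every box, avoiding 48 in any single one — so 4560 is tight.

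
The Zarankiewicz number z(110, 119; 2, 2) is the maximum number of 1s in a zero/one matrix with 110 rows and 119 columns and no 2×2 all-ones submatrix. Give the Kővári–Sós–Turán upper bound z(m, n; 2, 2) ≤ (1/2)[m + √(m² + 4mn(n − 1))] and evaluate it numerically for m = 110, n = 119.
z(110, 119; 2, 2) ≤ (1/2)[110 + √(110² + 4·110·119·118)] = (1/2)[110 + √6190580] = 1299.0438

Kővári–Sós–Turán: let r_1, ..., r_110 be the row sums and z = Σ r_i the total number of 1s. Each pair of columns can share at most one row with both entries 1 (else a 2×2 all-ones block appears), so Σ_i C(r_i, 2) ≤ C(119, 2) = 7021. By convexity Σ_i C(r_i, 2) ≥ 110·C(z/110, 2) = z(z − 110)/(2·110), giving z² − 110z − 110·119·118 ≤ 0 and hence z ≤ (1/2)[110 + √(12100 + 4·1544620)] = (1/2)[110 + √6190580] ≈ (1/2)(110 + 2488.0876) = 1299.0438.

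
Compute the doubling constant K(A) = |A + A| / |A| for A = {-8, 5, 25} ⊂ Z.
K = |A + A| / |A| = 6/3 = 2

Enumerate A + A = {a + b : a, b ∈ A}. With |A| = 3, there are |A|^2 = 9 ordered sum pairs; collecting distinct values, A + A = {-16, -3, 10, 17, 30, 50}, so |A + A| = 6. Thus K = 6/3 = 2. For comparison, the minimum possible |A + A| over all 3-element sets is 2·3 − 1 = 5 (so min K = 5/3), attained only by arithmetic progressions.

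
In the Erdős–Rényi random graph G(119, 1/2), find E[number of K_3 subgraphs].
E[# K_3] = C(119, 3) · (1/2)^C(3, 2) = 273819 / 2^3 = 34227.375

For each 3-subset S of vertices (there are C(119, 3) = 273819 such S), let X_S = 1 if S induces a K_3 (all C(3, 2) = 3 edges present). Then P(X_S = 1) = (1/2)^3 = 1/8. By linearity of expectation, E[# K_3] = C(119, 3) · (1/2)^3 = 273819 / 8 = 34227.375.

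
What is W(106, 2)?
W(106, 2) = 106 + 1 = 107

A 2-term AP is any pair of integers, so a monochromatic 2-AP exists iff some colour is used at least twice. With 106 colours, the colouring i ↦ i on {1, ..., 106} uses each colour once, avoiding any monochromatic pair, so W(106, 2) > 106. For {1, ..., 107}, pigeonhole forces two integers of the same colour, which form a monochromatic 2-AP. Hence W(106, 2) = 107.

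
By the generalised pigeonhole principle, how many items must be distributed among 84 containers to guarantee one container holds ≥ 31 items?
n = (31 − 1)·84 + 1 = 2521

By the generalised pigeonhole principle, to guarantee some box contains ≥ r objects we need more than (r − 1) · k objects total. Threshold: n = (r − 1) · k + 1. With r = 31 and k = 84: n = 30 · 84 + 1 = 2520 + 1 = 2521. For n = 2520 = 30 · 84, we can put exactly 30 objects in every box, avoiding 31 in any single one — so 2521 is tight.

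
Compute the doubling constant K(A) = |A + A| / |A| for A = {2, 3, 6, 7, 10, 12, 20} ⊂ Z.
K = |A + A| / |A| = 23/7

Enumerate A + A = {a + b : a, b ∈ A}. With |A| = 7, there are |A|^2 = 49 ordered sum pairs; collecting distinct values, A + A = {4, 5, 6, 8, 9, 10, 12, 13, 14, 15, 16, 17, 18, 19, 20, 22, 23, 24, 26, 27, 30, 32, 40}, so |A + A| = 23. Thus K = 23/7. For comparison, the minimum possible |A + A| over all 7-element sets is 2·7 − 1 = 13 (so min K = 13/7), attained only by arithmetic progressions.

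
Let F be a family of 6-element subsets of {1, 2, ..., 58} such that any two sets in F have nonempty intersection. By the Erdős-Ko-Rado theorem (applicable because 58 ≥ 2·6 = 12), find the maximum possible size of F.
max |F| = C(57, 5) = 4187106

Erdős-Ko-Rado (1961): when n ≥ 2k, max |F| = C(n−1, k−1). The bound is attained by the star {A : i ∈ A} for any fixed i ∈ [n]. Here C(58−1, 6−1) = C(57, 5) = 4187106.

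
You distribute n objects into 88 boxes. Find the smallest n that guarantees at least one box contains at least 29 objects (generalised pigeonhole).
n = (29 − 1)·88 + 1 = 2465

By the generalised pigeonhole principle, to guarantee some box contains ≥ r objects we need more than (r − 1) · k objects total. Threshold: n = (r − 1) · k + 1. With r = 29 and k = 88: n = 28 · 88 + 1 = 2464 + 1 = 2465. For n = 2464 = 28 · 88, we can put exactly 28 objects in every box, avoiding 29 in any single one — so 2465 is tight.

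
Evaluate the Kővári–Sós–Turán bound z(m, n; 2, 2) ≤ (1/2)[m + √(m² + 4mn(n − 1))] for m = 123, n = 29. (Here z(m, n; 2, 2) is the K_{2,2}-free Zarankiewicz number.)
z(123, 29; 2, 2) ≤ (1/2)[123 + √(123² + 4·123·29·28)] = (1/2)[123 + √414633] = 383.46

Kővári–Sós–Turán: let r_1, ..., r_123 be the row sums and z = Σ r_i the total number of 1s. Each pair of columns can share at most one row with both entries 1 (else a 2×2 all-ones block appears), so Σ_i C(r_i, 2) ≤ C(29, 2) = 406. By convexity Σ_i C(r_i, 2) ≥ 123·C(z/123, 2) = z(z − 123)/(2·123), giving z² − 123z − 123·29·28 ≤ 0 and hence z ≤ (1/2)[123 + √(15129 + 4·99876)] = (1/2)[123 + √414633] ≈ (1/2)(123 + 643.92) = 383.46.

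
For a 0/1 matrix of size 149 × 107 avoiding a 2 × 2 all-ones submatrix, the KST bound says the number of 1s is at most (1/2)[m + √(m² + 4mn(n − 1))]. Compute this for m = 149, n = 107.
z(149, 107; 2, 2) ≤ (1/2)[149 + √(149² + 4·149·107·106)] = (1/2)[149 + √6782033] = 1376.6168

Kővári–Sós–Turán: let r_1, ..., r_149 be the row sums and z = Σ r_i the total number of 1s. Each pair of columns can share at most one row with both entries 1 (else a 2×2 all-ones block appears), so Σ_i C(r_i, 2) ≤ C(107, 2) = 5671. By convexity Σ_i C(r_i, 2) ≥ 149·C(z/149, 2) = z(z − 149)/(2·149), giving z² − 149z − 149·107·106 ≤ 0 and hence z ≤ (1/2)[149 + √(22201 + 4·1689958)] = (1/2)[149 + √6782033] ≈ (1/2)(149 + 2604.2337) = 1376.6168.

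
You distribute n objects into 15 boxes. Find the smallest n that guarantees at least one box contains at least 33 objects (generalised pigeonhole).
n = (33 − 1)·15 + 1 = 481

By the generalised pigeonhole principle, to guarantee some box contains ≥ r objects we need more than (r − 1) · k objects total. Threshold: n = (r − 1) · k + 1. With r = 33 and k = 15: n = 32 · 15 + 1 = 480 + 1 = 481. For n = 480 = 32 · 15, we can put exactly 32 objects in every box, avoiding 33 in any single one — so 481 is tight.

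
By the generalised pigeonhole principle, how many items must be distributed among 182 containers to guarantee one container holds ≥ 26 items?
n = (26 − 1)·182 + 1 = 4551

By the generalised pigeonhole principle, to guarantee some box contains ≥ r objects we need more than (r − 1) · k objects total. Threshold: n = (r − 1) · k + 1. With r = 26 and k = 182: n = 25 · 182 + 1 = 4550 + 1 = 4551. For n = 4550 = 25 · 182, we can put exactly 25 objects in every box, avoiding 26 in any single one — so 4551 is tight.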